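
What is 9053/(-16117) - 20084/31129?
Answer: -605504665/501706093 ≈ -1.2069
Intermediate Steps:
9053/(-16117) - 20084/31129 = 9053*(-1/16117) - 20084*1/31129 = -9053/16117 - 20084/31129 = -605504665/501706093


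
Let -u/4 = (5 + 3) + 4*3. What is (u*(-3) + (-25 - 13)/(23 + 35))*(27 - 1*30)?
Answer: -20823/29 ≈ -718.03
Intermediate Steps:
u = -80 (u = -4*((5 + 3) + 4*3) = -4*(8 + 12) = -4*20 = -80)
(u*(-3) + (-25 - 13)/(23 + 35))*(27 - 1*30) = (-80*(-3) + (-25 - 13)/(23 + 35))*(27 - 1*30) = (240 - 38/58)*(27 - 30) = (240 - 38*1/58)*(-3) = (240 - 19/29)*(-3) = (6941/29)*(-3) = -20823/29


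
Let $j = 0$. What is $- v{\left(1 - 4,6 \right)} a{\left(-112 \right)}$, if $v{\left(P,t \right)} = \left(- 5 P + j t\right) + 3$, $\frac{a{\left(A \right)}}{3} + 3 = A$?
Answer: $6210$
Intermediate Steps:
$a{\left(A \right)} = -9 + 3 A$
$v{\left(P,t \right)} = 3 - 5 P$ ($v{\left(P,t \right)} = \left(- 5 P + 0 t\right) + 3 = \left(- 5 P + 0\right) + 3 = - 5 P + 3 = 3 - 5 P$)
$- v{\left(1 - 4,6 \right)} a{\left(-112 \right)} = - (3 - 5 \left(1 - 4\right)) \left(-9 + 3 \left(-112\right)\right) = - (3 - -15) \left(-9 - 336\right) = - (3 + 15) \left(-345\right) = \left(-1\right) 18 \left(-345\right) = \left(-18\right) \left(-345\right) = 6210$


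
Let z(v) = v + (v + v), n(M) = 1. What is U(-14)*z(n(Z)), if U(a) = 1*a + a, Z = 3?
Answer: -84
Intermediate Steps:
U(a) = 2*a (U(a) = a + a = 2*a)
z(v) = 3*v (z(v) = v + 2*v = 3*v)
U(-14)*z(n(Z)) = (2*(-14))*(3*1) = -28*3 = -84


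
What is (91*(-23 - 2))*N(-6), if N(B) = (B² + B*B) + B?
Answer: -150150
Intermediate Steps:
N(B) = B + 2*B² (N(B) = (B² + B²) + B = 2*B² + B = B + 2*B²)
(91*(-23 - 2))*N(-6) = (91*(-23 - 2))*(-6*(1 + 2*(-6))) = (91*(-25))*(-6*(1 - 12)) = -(-13650)*(-11) = -2275*66 = -150150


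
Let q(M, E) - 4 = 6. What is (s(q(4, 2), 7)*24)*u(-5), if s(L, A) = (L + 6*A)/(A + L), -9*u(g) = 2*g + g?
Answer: 2080/17 ≈ 122.35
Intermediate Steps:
q(M, E) = 10 (q(M, E) = 4 + 6 = 10)
u(g) = -g/3 (u(g) = -(2*g + g)/9 = -g/3)
s(L, A) = (L + 6*A)/(A + L)
(s(q(4, 2), 7)*24)*u(-5) = (((10 + 6*7)/(7 + 10))*24)*(-1/3*(-5)) = (((10 + 42)/17)*24)*(5/3) = (((1/17)*52)*24)*(5/3) = ((52/17)*24)*(5/3) = (1248/17)*(5/3) = 2080/17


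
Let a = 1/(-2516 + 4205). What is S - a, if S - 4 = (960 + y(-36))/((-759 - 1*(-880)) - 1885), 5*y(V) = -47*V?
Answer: 1350392/413805 ≈ 3.2634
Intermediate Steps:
y(V) = -47*V/5 (y(V) = (-47*V)/5 = -47*V/5)
a = 1/1689 ≈ 0.00059207
S = 2399/735 (S = 4 + (960 - 47/5*(-36))/((-759 - 1*(-880)) - 1885) = 4 + (960 + 1692/5)/((-759 + 880) - 1885) = 4 + 6492/(5*(121 - 1885)) = 4 + (6492/5)/(-1764) = 4 + (6492/5)*(-1/1764) = 4 - 541/735 = 2399/735 ≈ 3.2639)
S - a = 2399/735 - 1*1/1689 = 2399/735 - 1/1689 = 1350392/413805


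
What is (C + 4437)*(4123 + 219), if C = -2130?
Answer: 10016994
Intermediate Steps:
(C + 4437)*(4123 + 219) = (-2130 + 4437)*(4123 + 219) = 2307*4342 = 10016994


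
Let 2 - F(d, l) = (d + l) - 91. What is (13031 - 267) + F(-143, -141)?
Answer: 13141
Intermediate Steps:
F(d, l) = 93 - d - l (F(d, l) = 2 - ((d + l) - 91) = 2 - (-91 + d + l) = 2 + (91 - d - l) = 93 - d - l)
(13031 - 267) + F(-143, -141) = (13031 - 267) + (93 - 1*(-143) - 1*(-141)) = 12764 + (93 + 143 + 141) = 12764 + 377 = 13141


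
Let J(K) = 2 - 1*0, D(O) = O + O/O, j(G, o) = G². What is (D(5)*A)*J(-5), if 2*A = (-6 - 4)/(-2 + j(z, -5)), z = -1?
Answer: 60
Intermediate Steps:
D(O) = 1 + O (D(O) = O + 1 = 1 + O)
J(K) = 2 (J(K) = 2 + 0 = 2)
A = 5 (A = ((-6 - 4)/(-2 + (-1)²))/2 = (-10/(-2 + 1))/2 = (-10/(-1))/2 = (-10*(-1))/2 = (½)*10 = 5)
(D(5)*A)*J(-5) = ((1 + 5)*5)*2 = (6*5)*2 = 30*2 = 60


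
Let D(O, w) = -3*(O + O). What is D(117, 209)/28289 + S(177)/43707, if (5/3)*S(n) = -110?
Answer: -10849796/412142441 ≈ -0.026325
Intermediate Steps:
S(n) = -66 (S(n) = (3/5)*(-110) = -66)
D(O, w) = -6*O
D(117, 209)/28289 + S(177)/43707 = -6*117/28289 - 66/43707 = -702*1/28289 - 66*1/43707 = -702/28289 - 22/14569 = -10849796/412142441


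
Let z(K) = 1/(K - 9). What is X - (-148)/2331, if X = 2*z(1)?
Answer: -47/252 ≈ -0.18651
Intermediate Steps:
z(K) = 1/(-9 + K)
X = -1/4 (X = 2/(-9 + 1) = 2/(-8) = 2*(-1/8) = -1/4 ≈ -0.25000)
X - (-148)/2331 = -1/4 - (-148)/2331 = -1/4 - 1*(-4/63) = -1/4 + 4/63 = -47/252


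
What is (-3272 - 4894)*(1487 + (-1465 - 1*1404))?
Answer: 11285412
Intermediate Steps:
(-3272 - 4894)*(1487 + (-1465 - 1*1404)) = -8166*(1487 + (-1465 - 1404)) = -8166*(1487 - 2869) = -8166*(-1382) = 11285412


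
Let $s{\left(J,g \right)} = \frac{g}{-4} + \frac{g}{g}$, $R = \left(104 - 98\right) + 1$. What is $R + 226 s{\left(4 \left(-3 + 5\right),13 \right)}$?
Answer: $- \frac{1003}{2} \approx -501.5$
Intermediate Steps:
$R = 7$ ($R = \left(104 - 98\right) + 1 = 6 + 1 = 7$)
$s{\left(J,g \right)} = 1 - \frac{g}{4}$ ($s{\left(J,g \right)} = g \left(- \frac{1}{4}\right) + 1 = - \frac{g}{4} + 1 = 1 - \frac{g}{4}$)
$R + 226 s{\left(4 \left(-3 + 5\right),13 \right)} = 7 + 226 \left(1 - \frac{13}{4}\right) = 7 + 226 \left(- \frac{9}{4}\right) = 7 - \frac{1017}{2} = - \frac{1003}{2}$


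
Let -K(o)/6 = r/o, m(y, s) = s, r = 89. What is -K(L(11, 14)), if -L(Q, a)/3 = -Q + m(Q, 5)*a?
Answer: -178/59 ≈ -3.0169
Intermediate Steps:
L(Q, a) = -15*a + 3*Q (L(Q, a) = -3*(-Q + 5*a) = -15*a + 3*Q)
K(o) = -534/o
-K(L(11, 14)) = -(-534)/(-15*14 + 3*11) = -(-534)/(-210 + 33) = -(-534)/(-177) = -(-534)*(-1)/177 = -1*178/59 = -178/59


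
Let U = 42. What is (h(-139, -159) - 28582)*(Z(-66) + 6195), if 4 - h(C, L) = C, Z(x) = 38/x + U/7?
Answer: -5819017546/33 ≈ -1.7633e+8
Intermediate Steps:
Z(x) = 6 + 38/x (Z(x) = 38/x + 42/7 = 38/x + 42*(⅐) = 38/x + 6 = 6 + 38/x)
h(C, L) = 4 - C
(h(-139, -159) - 28582)*(Z(-66) + 6195) = ((4 - 1*(-139)) - 28582)*((6 + 38/(-66)) + 6195) = ((4 + 139) - 28582)*((6 + 38*(-1/66)) + 6195) = (143 - 28582)*((6 - 19/33) + 6195) = -28439*(179/33 + 6195) = -28439*204614/33 = -5819017546/33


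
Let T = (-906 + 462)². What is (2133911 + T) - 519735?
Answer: 1811312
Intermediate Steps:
T = 197136 (T = (-444)² = 197136)
(2133911 + T) - 519735 = (2133911 + 197136) - 519735 = 2331047 - 519735 = 1811312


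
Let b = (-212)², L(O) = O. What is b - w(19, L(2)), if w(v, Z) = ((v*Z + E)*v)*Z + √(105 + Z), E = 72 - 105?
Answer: 44754 - √107 ≈ 44744.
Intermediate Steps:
E = -33
w(v, Z) = √(105 + Z) + Z*v*(-33 + Z*v) (w(v, Z) = ((v*Z - 33)*v)*Z + √(105 + Z) = ((Z*v - 33)*v)*Z + √(105 + Z) = ((-33 + Z*v)*v)*Z + √(105 + Z) = (v*(-33 + Z*v))*Z + √(105 + Z) = Z*v*(-33 + Z*v) + √(105 + Z) = √(105 + Z) + Z*v*(-33 + Z*v))
b = 44944
b - w(19, L(2)) = 44944 - (√(105 + 2) + 2²*19² - 33*2*19) = 44944 - (√107 + 4*361 - 1254) = 44944 - (√107 + 1444 - 1254) = 44944 - (190 + √107) = 44944 + (-190 - √107) = 44754 - √107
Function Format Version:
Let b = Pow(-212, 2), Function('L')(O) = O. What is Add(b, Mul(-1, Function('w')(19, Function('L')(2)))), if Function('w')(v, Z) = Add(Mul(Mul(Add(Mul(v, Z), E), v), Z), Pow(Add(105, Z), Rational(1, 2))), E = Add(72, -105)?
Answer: Add(44754, Mul(-1, Pow(107, Rational(1, 2)))) ≈ 44744.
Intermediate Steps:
E = -33
Function('w')(v, Z) = Add(Pow(Add(105, Z), Rational(1, 2)), Mul(Z, v, Add(-33, Mul(Z, v)))) (Function('w')(v, Z) = Add(Mul(Mul(Add(Mul(v, Z), -33), v), Z), Pow(Add(105, Z), Rational(1, 2))) = Add(Mul(Mul(Add(Mul(Z, v), -33), v), Z), Pow(Add(105, Z), Rational(1, 2))) = Add(Mul(Mul(Add(-33, Mul(Z, v)), v), Z), Pow(Add(105, Z), Rational(1, 2))) = Add(Mul(Mul(v, Add(-33, Mul(Z, v))), Z), Pow(Add(105, Z), Rational(1, 2))) = Add(Mul(Z, v, Add(-33, Mul(Z, v))), Pow(Add(105, Z), Rational(1, 2))) = Add(Pow(Add(105, Z), Rational(1, 2)), Mul(Z, v, Add(-33, Mul(Z, v)))))
b = 44944
Add(b, Mul(-1, Function('w')(19, Function('L')(2)))) = Add(44944, Mul(-1, Add(Pow(Add(105, 2), Rational(1, 2)), Mul(Pow(2, 2), Pow(19, 2)), Mul(-33, 2, 19)))) = Add(44944, Mul(-1, Add(Pow(107, Rational(1, 2)), Mul(4, 361), -1254))) = Add(44944, Mul(-1, Add(Pow(107, Rational(1, 2)), 1444, -1254))) = Add(44944, Mul(-1, Add(190, Pow(107, Rational(1, 2))))) = Add(44944, Add(-190, Mul(-1, Pow(107, Rational(1, 2))))) = Add(44754, Mul(-1, Pow(107, Rational(1, 2))))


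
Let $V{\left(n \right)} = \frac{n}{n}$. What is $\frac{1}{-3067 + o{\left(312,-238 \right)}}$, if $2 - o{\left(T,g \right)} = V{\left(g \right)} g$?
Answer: $- \frac{1}{2827} \approx -0.00035373$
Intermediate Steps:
$V{\left(n \right)} = 1$
$o{\left(T,g \right)} = 2 - g$ ($o{\left(T,g \right)} = 2 - 1 g = 2 - g$)
$\frac{1}{-3067 + o{\left(312,-238 \right)}} = \frac{1}{-3067 + \left(2 - -238\right)} = \frac{1}{-3067 + \left(2 + 238\right)} = \frac{1}{-3067 + 240} = \frac{1}{-2827} = - \frac{1}{2827}$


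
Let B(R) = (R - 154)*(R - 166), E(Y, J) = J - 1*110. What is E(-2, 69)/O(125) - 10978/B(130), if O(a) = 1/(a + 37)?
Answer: -2874833/432 ≈ -6654.7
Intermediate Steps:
E(Y, J) = -110 + J (E(Y, J) = J - 110 = -110 + J)
B(R) = (-166 + R)*(-154 + R) (B(R) = (-154 + R)*(-166 + R) = (-166 + R)*(-154 + R))
O(a) = 1/(37 + a)
E(-2, 69)/O(125) - 10978/B(130) = (-110 + 69)/(1/(37 + 125)) - 10978/(25564 + 130² - 320*130) = -41/(1/162) - 10978/(25564 + 16900 - 41600) = -41/1/162 - 10978/864 = -41*162 - 10978*1/864 = -6642 - 5489/432 = -2874833/432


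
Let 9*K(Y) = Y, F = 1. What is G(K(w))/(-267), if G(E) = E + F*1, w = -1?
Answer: -8/2403 ≈ -0.0033292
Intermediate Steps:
K(Y) = Y/9
G(E) = 1 + E (G(E) = E + 1*1 = E + 1 = 1 + E)
G(K(w))/(-267) = (1 + (⅑)*(-1))/(-267) = (1 - ⅑)*(-1/267) = (8/9)*(-1/267) = -8/2403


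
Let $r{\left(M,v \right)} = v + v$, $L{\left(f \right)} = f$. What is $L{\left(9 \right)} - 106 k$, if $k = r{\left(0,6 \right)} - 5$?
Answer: $-733$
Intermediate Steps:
$r{\left(M,v \right)} = 2 v$
$k = 7$ ($k = 2 \cdot 6 - 5 = 12 - 5 = 7$)
$L{\left(9 \right)} - 106 k = 9 - 742 = -733$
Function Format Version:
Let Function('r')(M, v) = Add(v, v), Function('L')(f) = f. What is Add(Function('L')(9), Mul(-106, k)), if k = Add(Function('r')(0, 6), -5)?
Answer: -733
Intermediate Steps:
Function('r')(M, v) = Mul(2, v)
k = 7 (k = Add(Mul(2, 6), -5) = Add(12, -5) = 7)
Add(Function('L')(9), Mul(-106, k)) = Add(9, Mul(-106, 7)) = Add(9, -742) = -733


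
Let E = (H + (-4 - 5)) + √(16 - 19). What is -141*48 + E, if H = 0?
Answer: -6777 + I*√3 ≈ -6777.0 + 1.732*I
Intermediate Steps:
E = -9 + I*√3 (E = (0 + (-4 - 5)) + √(16 - 19) = (0 - 9) + √(-3) = -9 + I*√3 ≈ -9.0 + 1.732*I)
-141*48 + E = -141*48 + (-9 + I*√3) = -6768 + (-9 + I*√3) = -6777 + I*√3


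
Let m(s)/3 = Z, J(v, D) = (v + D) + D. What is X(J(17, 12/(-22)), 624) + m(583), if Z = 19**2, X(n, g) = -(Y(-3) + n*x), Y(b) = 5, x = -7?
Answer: 13083/11 ≈ 1189.4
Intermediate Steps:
J(v, D) = v + 2*D (J(v, D) = (D + v) + D = v + 2*D)
X(n, g) = -5 + 7*n (X(n, g) = -(5 + n*(-7)) = -(5 - 7*n) = -5 + 7*n)
Z = 361
m(s) = 1083 (m(s) = 3*361 = 1083)
X(J(17, 12/(-22)), 624) + m(583) = (-5 + 7*(17 + 2*(12/(-22)))) + 1083 = (-5 + 7*(17 + 2*(12*(-1/22)))) + 1083 = (-5 + 7*(17 + 2*(-6/11))) + 1083 = (-5 + 7*(17 - 12/11)) + 1083 = (-5 + 7*(175/11)) + 1083 = (-5 + 1225/11) + 1083 = 1170/11 + 1083 = 13083/11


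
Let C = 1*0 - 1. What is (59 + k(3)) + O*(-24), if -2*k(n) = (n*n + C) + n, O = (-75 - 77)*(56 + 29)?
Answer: 620267/2 ≈ 3.1013e+5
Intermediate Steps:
O = -12920 (O = -152*85 = -12920)
C = -1 (C = 0 - 1 = -1)
k(n) = ½ - n/2 - n²/2 (k(n) = -((n*n - 1) + n)/2 = -((n² - 1) + n)/2 = -((-1 + n²) + n)/2 = -(-1 + n + n²)/2 = ½ - n/2 - n²/2)
(59 + k(3)) + O*(-24) = (59 + (½ - ½*3 - ½*3²)) - 12920*(-24) = (59 + (½ - 3/2 - ½*9)) + 310080 = (59 + (½ - 3/2 - 9/2)) + 310080 = (59 - 11/2) + 310080 = 107/2 + 310080 = 620267/2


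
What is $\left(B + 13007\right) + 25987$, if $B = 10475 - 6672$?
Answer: $42797$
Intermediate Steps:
$B = 3803$
$\left(B + 13007\right) + 25987 = \left(3803 + 13007\right) + 25987 = 16810 + 25987 = 42797$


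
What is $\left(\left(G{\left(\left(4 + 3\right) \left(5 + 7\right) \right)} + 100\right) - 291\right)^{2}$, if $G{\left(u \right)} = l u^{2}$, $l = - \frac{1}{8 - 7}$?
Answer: $52519009$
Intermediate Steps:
$l = -1$ ($l = - 1^{-1} = \left(-1\right) 1 = -1$)
$G{\left(u \right)} = - u^{2}$
$\left(\left(G{\left(\left(4 + 3\right) \left(5 + 7\right) \right)} + 100\right) - 291\right)^{2} = \left(\left(- \left(\left(4 + 3\right) \left(5 + 7\right)\right)^{2} + 100\right) - 291\right)^{2} = \left(\left(- \left(7 \cdot 12\right)^{2} + 100\right) - 291\right)^{2} = \left(\left(- 84^{2} + 100\right) - 291\right)^{2} = \left(\left(\left(-1\right) 7056 + 100\right) - 291\right)^{2} = \left(\left(-7056 + 100\right) - 291\right)^{2} = \left(-6956 - 291\right)^{2} = \left(-7247\right)^{2} = 52519009$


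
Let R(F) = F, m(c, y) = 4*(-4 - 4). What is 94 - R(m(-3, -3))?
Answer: 126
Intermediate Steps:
m(c, y) = -32 (m(c, y) = 4*(-8) = -32)
94 - R(m(-3, -3)) = 94 - 1*(-32) = 94 + 32 = 126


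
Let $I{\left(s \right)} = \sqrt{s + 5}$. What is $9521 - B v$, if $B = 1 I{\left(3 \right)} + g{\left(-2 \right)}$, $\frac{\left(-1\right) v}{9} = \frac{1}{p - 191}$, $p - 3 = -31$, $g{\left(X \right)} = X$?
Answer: $\frac{695039}{73} - \frac{6 \sqrt{2}}{73} \approx 9521.0$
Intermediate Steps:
$p = -28$ ($p = 3 - 31 = -28$)
$I{\left(s \right)} = \sqrt{5 + s}$
$v = \frac{3}{73}$ ($v = - \frac{9}{-28 - 191} = - \frac{9}{-219} = \left(-9\right) \left(- \frac{1}{219}\right) = \frac{3}{73} \approx 0.041096$)
$B = -2 + 2 \sqrt{2}$ ($B = 1 \sqrt{5 + 3} - 2 = 1 \sqrt{8} - 2 = 1 \cdot 2 \sqrt{2} - 2 = 2 \sqrt{2} - 2 = -2 + 2 \sqrt{2} \approx 0.82843$)
$9521 - B v = 9521 - \left(-2 + 2 \sqrt{2}\right) \frac{3}{73} = 9521 - \left(- \frac{6}{73} + \frac{6 \sqrt{2}}{73}\right) = 9521 + \left(\frac{6}{73} - \frac{6 \sqrt{2}}{73}\right) = \frac{695039}{73} - \frac{6 \sqrt{2}}{73}$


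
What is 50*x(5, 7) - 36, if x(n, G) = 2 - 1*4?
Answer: -136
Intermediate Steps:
x(n, G) = -2 (x(n, G) = 2 - 4 = -2)
50*x(5, 7) - 36 = 50*(-2) - 36 = -100 - 36 = -136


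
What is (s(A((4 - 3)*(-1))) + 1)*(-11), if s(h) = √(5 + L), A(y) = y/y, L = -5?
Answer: -11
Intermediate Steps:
A(y) = 1
s(h) = 0 (s(h) = √(5 - 5) = √0 = 0)
(s(A((4 - 3)*(-1))) + 1)*(-11) = (0 + 1)*(-11) = 1*(-11) = -11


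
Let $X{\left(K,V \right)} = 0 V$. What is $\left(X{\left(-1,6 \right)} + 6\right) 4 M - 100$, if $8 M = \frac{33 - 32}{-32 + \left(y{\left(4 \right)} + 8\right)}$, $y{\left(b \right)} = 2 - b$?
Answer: $- \frac{2603}{26} \approx -100.12$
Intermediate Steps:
$X{\left(K,V \right)} = 0$
$M = - \frac{1}{208}$ ($M = \frac{\left(33 - 32\right) \frac{1}{-32 + \left(\left(2 - 4\right) + 8\right)}}{8} = \frac{1 \frac{1}{-32 + \left(\left(2 - 4\right) + 8\right)}}{8} = \frac{1 \frac{1}{-32 + \left(-2 + 8\right)}}{8} = \frac{1 \frac{1}{-32 + 6}}{8} = \frac{1 \frac{1}{-26}}{8} = \frac{1 \left(- \frac{1}{26}\right)}{8} = \frac{1}{8} \left(- \frac{1}{26}\right) = - \frac{1}{208} \approx -0.0048077$)
$\left(X{\left(-1,6 \right)} + 6\right) 4 M - 100 = \left(0 + 6\right) 4 \left(- \frac{1}{208}\right) - 100 = 6 \cdot 4 \left(- \frac{1}{208}\right) - 100 = 24 \left(- \frac{1}{208}\right) - 100 = - \frac{3}{26} - 100 = - \frac{2603}{26}$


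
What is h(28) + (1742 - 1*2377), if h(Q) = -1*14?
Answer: -649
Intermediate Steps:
h(Q) = -14
h(28) + (1742 - 1*2377) = -14 + (1742 - 1*2377) = -14 + (1742 - 2377) = -14 - 635 = -649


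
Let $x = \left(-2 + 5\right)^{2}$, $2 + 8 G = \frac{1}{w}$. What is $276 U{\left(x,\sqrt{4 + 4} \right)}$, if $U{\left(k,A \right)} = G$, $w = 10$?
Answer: $- \frac{1311}{20} \approx -65.55$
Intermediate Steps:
$G = - \frac{19}{80}$ ($G = - \frac{1}{4} + \frac{1}{8 \cdot 10} = - \frac{1}{4} + \frac{1}{8} \cdot \frac{1}{10} = - \frac{1}{4} + \frac{1}{80} = - \frac{19}{80} \approx -0.2375$)
$x = 9$ ($x = 3^{2} = 9$)
$U{\left(k,A \right)} = - \frac{19}{80}$
$276 U{\left(x,\sqrt{4 + 4} \right)} = 276 \left(- \frac{19}{80}\right) = - \frac{1311}{20}$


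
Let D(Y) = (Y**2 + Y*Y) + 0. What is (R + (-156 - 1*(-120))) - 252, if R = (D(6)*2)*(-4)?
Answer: -864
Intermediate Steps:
D(Y) = 2*Y**2 (D(Y) = (Y**2 + Y**2) + 0 = 2*Y**2 + 0 = 2*Y**2)
R = -576 (R = ((2*6**2)*2)*(-4) = ((2*36)*2)*(-4) = (72*2)*(-4) = 144*(-4) = -576)
(R + (-156 - 1*(-120))) - 252 = (-576 + (-156 - 1*(-120))) - 252 = (-576 + (-156 + 120)) - 252 = (-576 - 36) - 252 = -612 - 252 = -864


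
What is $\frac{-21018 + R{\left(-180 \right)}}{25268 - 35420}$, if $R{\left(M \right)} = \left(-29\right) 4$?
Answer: $\frac{10567}{5076} \approx 2.0818$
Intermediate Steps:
$R{\left(M \right)} = -116$
$\frac{-21018 + R{\left(-180 \right)}}{25268 - 35420} = \frac{-21018 - 116}{25268 - 35420} = - \frac{21134}{-10152} = \left(-21134\right) \left(- \frac{1}{10152}\right) = \frac{10567}{5076}$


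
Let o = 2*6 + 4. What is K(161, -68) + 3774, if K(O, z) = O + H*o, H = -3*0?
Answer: 3935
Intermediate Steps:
H = 0
o = 16 (o = 12 + 4 = 16)
K(O, z) = O (K(O, z) = O + 0*16 = O + 0 = O)
K(161, -68) + 3774 = 161 + 3774 = 3935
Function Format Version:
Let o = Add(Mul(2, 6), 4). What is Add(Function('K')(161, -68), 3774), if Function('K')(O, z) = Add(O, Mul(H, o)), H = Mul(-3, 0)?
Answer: 3935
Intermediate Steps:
H = 0
o = 16 (o = Add(12, 4) = 16)
Function('K')(O, z) = O (Function('K')(O, z) = Add(O, Mul(0, 16)) = Add(O, 0) = O)
Add(Function('K')(161, -68), 3774) = Add(161, 3774) = 3935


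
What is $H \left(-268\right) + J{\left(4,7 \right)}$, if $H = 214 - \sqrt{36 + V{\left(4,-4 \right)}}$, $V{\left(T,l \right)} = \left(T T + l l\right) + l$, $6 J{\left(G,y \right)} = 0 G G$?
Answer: $-55208$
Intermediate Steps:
$J{\left(G,y \right)} = 0$ ($J{\left(G,y \right)} = \frac{0 G G}{6} = \frac{0 G}{6} = \frac{1}{6} \cdot 0 = 0$)
$V{\left(T,l \right)} = l + T^{2} + l^{2}$ ($V{\left(T,l \right)} = \left(T^{2} + l^{2}\right) + l = l + T^{2} + l^{2}$)
$H = 206$ ($H = 214 - \sqrt{36 + \left(-4 + 4^{2} + \left(-4\right)^{2}\right)} = 214 - \sqrt{36 + \left(-4 + 16 + 16\right)} = 214 - \sqrt{36 + 28} = 214 - \sqrt{64} = 214 - 8 = 206$)
$H \left(-268\right) + J{\left(4,7 \right)} = 206 \left(-268\right) + 0 = -55208 + 0 = -55208$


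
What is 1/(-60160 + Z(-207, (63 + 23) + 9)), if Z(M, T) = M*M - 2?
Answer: -1/17313 ≈ -5.7760e-5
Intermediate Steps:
Z(M, T) = -2 + M² (Z(M, T) = M² - 2 = -2 + M²)
1/(-60160 + Z(-207, (63 + 23) + 9)) = 1/(-60160 + (-2 + (-207)²)) = 1/(-60160 + (-2 + 42849)) = 1/(-60160 + 42847) = 1/(-17313) = -1/17313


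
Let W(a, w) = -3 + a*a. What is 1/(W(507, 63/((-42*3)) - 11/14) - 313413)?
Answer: -1/56367 ≈ -1.7741e-5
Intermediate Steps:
W(a, w) = -3 + a²
1/(W(507, 63/((-42*3)) - 11/14) - 313413) = 1/((-3 + 507²) - 313413) = 1/((-3 + 257049) - 313413) = 1/(257046 - 313413) = 1/(-56367) = -1/56367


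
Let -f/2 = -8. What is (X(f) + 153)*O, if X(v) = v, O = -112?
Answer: -18928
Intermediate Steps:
f = 16 (f = -2*(-8) = 16)
(X(f) + 153)*O = (16 + 153)*(-112) = 169*(-112) = -18928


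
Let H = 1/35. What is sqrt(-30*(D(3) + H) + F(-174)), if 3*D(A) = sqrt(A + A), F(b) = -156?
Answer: sqrt(-7686 - 490*sqrt(6))/7 ≈ 13.467*I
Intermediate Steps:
D(A) = sqrt(2)*sqrt(A)/3 (D(A) = sqrt(A + A)/3 = sqrt(2*A)/3 = (sqrt(2)*sqrt(A))/3 = sqrt(2)*sqrt(A)/3)
H = 1/35 ≈ 0.028571
sqrt(-30*(D(3) + H) + F(-174)) = sqrt(-30*(sqrt(2)*sqrt(3)/3 + 1/35) - 156) = sqrt(-30*(sqrt(6)/3 + 1/35) - 156) = sqrt(-30*(1/35 + sqrt(6)/3) - 156) = sqrt((-6/7 - 10*sqrt(6)) - 156) = sqrt(-1098/7 - 10*sqrt(6))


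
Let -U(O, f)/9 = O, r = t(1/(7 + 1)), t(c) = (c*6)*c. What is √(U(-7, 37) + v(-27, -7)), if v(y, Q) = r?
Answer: √4038/8 ≈ 7.9432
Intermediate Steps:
t(c) = 6*c² (t(c) = (6*c)*c = 6*c²)
r = 3/32 (r = 6*(1/(7 + 1))² = 6*(1/8)² = 6*(⅛)² = 6*(1/64) = 3/32 ≈ 0.093750)
U(O, f) = -9*O
v(y, Q) = 3/32
√(U(-7, 37) + v(-27, -7)) = √(-9*(-7) + 3/32) = √(63 + 3/32) = √(2019/32) = √4038/8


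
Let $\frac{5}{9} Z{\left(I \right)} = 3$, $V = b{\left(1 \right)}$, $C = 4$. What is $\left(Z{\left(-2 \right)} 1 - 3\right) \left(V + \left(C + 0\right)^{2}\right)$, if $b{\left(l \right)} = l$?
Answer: $\frac{204}{5} \approx 40.8$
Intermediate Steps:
$V = 1$
$Z{\left(I \right)} = \frac{27}{5}$ ($Z{\left(I \right)} = \frac{9}{5} \cdot 3 = \frac{27}{5}$)
$\left(Z{\left(-2 \right)} 1 - 3\right) \left(V + \left(C + 0\right)^{2}\right) = \left(\frac{27}{5} \cdot 1 - 3\right) \left(1 + \left(4 + 0\right)^{2}\right) = \left(\frac{27}{5} - 3\right) \left(1 + 4^{2}\right) = \frac{12 \left(1 + 16\right)}{5} = \frac{12}{5} \cdot 17 = \frac{204}{5}$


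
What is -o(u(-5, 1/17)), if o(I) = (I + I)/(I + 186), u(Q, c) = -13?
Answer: 26/173 ≈ 0.15029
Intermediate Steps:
o(I) = 2*I/(186 + I) (o(I) = (2*I)/(186 + I) = 2*I/(186 + I))
-o(u(-5, 1/17)) = -2*(-13)/(186 - 13) = -2*(-13)/173 = -1*(-26/173) = 26/173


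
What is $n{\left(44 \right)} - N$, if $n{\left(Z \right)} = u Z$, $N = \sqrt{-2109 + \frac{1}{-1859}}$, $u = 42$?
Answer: $1848 - \frac{2 i \sqrt{10781738}}{143} \approx 1848.0 - 45.924 i$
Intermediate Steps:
$N = \frac{2 i \sqrt{10781738}}{143}$ ($N = \sqrt{-2109 - \frac{1}{1859}} = \sqrt{- \frac{3920632}{1859}} = \frac{2 i \sqrt{10781738}}{143} \approx 45.924 i$)
$n{\left(Z \right)} = 42 Z$
$n{\left(44 \right)} - N = 42 \cdot 44 - \frac{2 i \sqrt{10781738}}{143} = 1848 - \frac{2 i \sqrt{10781738}}{143}$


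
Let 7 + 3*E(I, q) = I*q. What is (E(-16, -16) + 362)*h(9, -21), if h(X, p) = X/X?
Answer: 445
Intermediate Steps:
h(X, p) = 1
E(I, q) = -7/3 + I*q/3 (E(I, q) = -7/3 + (I*q)/3 = -7/3 + I*q/3)
(E(-16, -16) + 362)*h(9, -21) = ((-7/3 + (1/3)*(-16)*(-16)) + 362)*1 = ((-7/3 + 256/3) + 362)*1 = (83 + 362)*1 = 445*1 = 445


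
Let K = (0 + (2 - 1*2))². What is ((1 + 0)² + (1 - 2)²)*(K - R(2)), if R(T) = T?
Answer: -4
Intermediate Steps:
K = 0 (K = (0 + (2 - 2))² = (0 + 0)² = 0² = 0)
((1 + 0)² + (1 - 2)²)*(K - R(2)) = ((1 + 0)² + (1 - 2)²)*(0 - 1*2) = (1² + (-1)²)*(0 - 2) = (1 + 1)*(-2) = 2*(-2) = -4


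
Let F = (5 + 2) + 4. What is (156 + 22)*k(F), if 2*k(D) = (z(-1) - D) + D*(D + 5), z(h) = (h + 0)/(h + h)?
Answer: 29459/2 ≈ 14730.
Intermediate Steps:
z(h) = ½ (z(h) = h/((2*h)) = h*(1/(2*h)) = ½)
F = 11 (F = 7 + 4 = 11)
k(D) = ¼ - D/2 + D*(5 + D)/2 (k(D) = ((½ - D) + D*(D + 5))/2 = ((½ - D) + D*(5 + D))/2 = (½ - D + D*(5 + D))/2 = ¼ - D/2 + D*(5 + D)/2)
(156 + 22)*k(F) = (156 + 22)*(¼ + (½)*11² + 2*11) = 178*(¼ + (½)*121 + 22) = 178*(¼ + 121/2 + 22) = 178*(331/4) = 29459/2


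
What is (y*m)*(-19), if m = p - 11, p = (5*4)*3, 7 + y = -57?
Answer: 59584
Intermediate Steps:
y = -64 (y = -7 - 57 = -64)
p = 60 (p = 20*3 = 60)
m = 49 (m = 60 - 11 = 49)
(y*m)*(-19) = -64*49*(-19) = -3136*(-19) = 59584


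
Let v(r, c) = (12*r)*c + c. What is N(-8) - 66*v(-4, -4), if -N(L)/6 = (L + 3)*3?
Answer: -12318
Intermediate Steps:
N(L) = -54 - 18*L (N(L) = -6*(L + 3)*3 = -6*(3 + L)*3 = -6*(9 + 3*L) = -54 - 18*L)
v(r, c) = c + 12*c*r (v(r, c) = 12*c*r + c = c + 12*c*r)
N(-8) - 66*v(-4, -4) = (-54 - 18*(-8)) - (-264)*(1 + 12*(-4)) = (-54 + 144) - (-264)*(1 - 48) = 90 - (-264)*(-47) = 90 - 66*188 = 90 - 12408 = -12318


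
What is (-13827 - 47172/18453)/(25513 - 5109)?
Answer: -85065601/125505004 ≈ -0.67779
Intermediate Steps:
(-13827 - 47172/18453)/(25513 - 5109) = (-13827 - 47172*1/18453)/20404 = (-13827 - 15724/6151)*(1/20404) = -85065601/6151*1/20404 = -85065601/125505004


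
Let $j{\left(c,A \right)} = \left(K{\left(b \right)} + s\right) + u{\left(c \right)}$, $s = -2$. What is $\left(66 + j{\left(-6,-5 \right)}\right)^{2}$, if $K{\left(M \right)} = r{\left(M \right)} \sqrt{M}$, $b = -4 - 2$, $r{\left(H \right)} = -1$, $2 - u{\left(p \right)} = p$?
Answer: $\left(72 - i \sqrt{6}\right)^{2} \approx 5178.0 - 352.73 i$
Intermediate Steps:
$u{\left(p \right)} = 2 - p$
$b = -6$ ($b = -4 - 2 = -6$)
$K{\left(M \right)} = - \sqrt{M}$
$j{\left(c,A \right)} = - c - i \sqrt{6}$ ($j{\left(c,A \right)} = \left(- \sqrt{-6} - 2\right) - \left(-2 + c\right) = \left(- i \sqrt{6} - 2\right) - \left(-2 + c\right) = \left(-2 - i \sqrt{6}\right) - \left(-2 + c\right) = - c - i \sqrt{6}$)
$\left(66 + j{\left(-6,-5 \right)}\right)^{2} = \left(66 - \left(-6 + i \sqrt{6}\right)\right)^{2} = \left(66 + \left(6 - i \sqrt{6}\right)\right)^{2} = \left(72 - i \sqrt{6}\right)^{2}$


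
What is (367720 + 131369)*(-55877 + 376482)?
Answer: 160010428845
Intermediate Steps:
(367720 + 131369)*(-55877 + 376482) = 499089*320605 = 160010428845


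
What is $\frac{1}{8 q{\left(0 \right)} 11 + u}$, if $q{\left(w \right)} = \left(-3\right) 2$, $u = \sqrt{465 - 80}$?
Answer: $- \frac{48}{25309} - \frac{\sqrt{385}}{278399} \approx -0.001967$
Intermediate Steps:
$u = \sqrt{385} \approx 19.621$
$q{\left(w \right)} = -6$
$\frac{1}{8 q{\left(0 \right)} 11 + u} = \frac{1}{8 \left(-6\right) 11 + \sqrt{385}} = \frac{1}{\left(-48\right) 11 + \sqrt{385}} = \frac{1}{-528 + \sqrt{385}}$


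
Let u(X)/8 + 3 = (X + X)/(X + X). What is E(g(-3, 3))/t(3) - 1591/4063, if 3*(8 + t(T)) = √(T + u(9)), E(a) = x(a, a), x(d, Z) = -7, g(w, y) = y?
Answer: 1110653/2393107 + 21*I*√13/589 ≈ 0.46411 + 0.12855*I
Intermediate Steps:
u(X) = -16 (u(X) = -24 + 8*((X + X)/(X + X)) = -24 + 8*((2*X)/((2*X))) = -24 + 8*((2*X)*(1/(2*X))) = -24 + 8*1 = -24 + 8 = -16)
E(a) = -7
t(T) = -8 + √(-16 + T)/3 (t(T) = -8 + √(T - 16)/3 = -8 + √(-16 + T)/3)
E(g(-3, 3))/t(3) - 1591/4063 = -7/(-8 + √(-16 + 3)/3) - 1591/4063 = -7/(-8 + √(-13)/3) - 1591*1/4063 = -7/(-8 + (I*√13)/3) - 1591/4063 = -7/(-8 + I*√13/3) - 1591/4063 = -1591/4063 - 7/(-8 + I*√13/3)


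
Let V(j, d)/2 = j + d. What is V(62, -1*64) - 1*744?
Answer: -748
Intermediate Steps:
V(j, d) = 2*d + 2*j (V(j, d) = 2*(j + d) = 2*(d + j) = 2*d + 2*j)
V(62, -1*64) - 1*744 = (2*(-1*64) + 2*62) - 1*744 = (2*(-64) + 124) - 744 = (-128 + 124) - 744 = -4 - 744 = -748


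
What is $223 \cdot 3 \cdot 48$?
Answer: $32112$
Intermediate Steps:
$223 \cdot 3 \cdot 48 = 223 \cdot 144 = 32112$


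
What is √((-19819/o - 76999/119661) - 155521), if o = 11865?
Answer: I*√3870358760437560306335/157753085 ≈ 394.36*I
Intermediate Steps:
√((-19819/o - 76999/119661) - 155521) = √((-19819/11865 - 76999/119661) - 155521) = √(-365017166/157753085 - 155521) = √(-24534282549451/157753085) = I*√3870358760437560306335/157753085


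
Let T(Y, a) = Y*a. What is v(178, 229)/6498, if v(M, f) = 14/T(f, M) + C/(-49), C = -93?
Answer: 947888/3244675581 ≈ 0.00029214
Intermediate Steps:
v(M, f) = 93/49 + 14/(M*f) (v(M, f) = 14/((f*M)) - 93/(-49) = 14/((M*f)) - 93*(-1/49) = 14*(1/(M*f)) + 93/49 = 14/(M*f) + 93/49 = 93/49 + 14/(M*f))
v(178, 229)/6498 = (93/49 + 14/(178*229))/6498 = (93/49 + 14*(1/178)*(1/229))*(1/6498) = (93/49 + 7/20381)*(1/6498) = (1895776/998669)*(1/6498) = 947888/3244675581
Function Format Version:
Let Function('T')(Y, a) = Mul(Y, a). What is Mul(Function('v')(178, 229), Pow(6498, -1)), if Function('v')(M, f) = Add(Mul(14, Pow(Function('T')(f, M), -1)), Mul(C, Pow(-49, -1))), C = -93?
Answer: Rational(947888, 3244675581) ≈ 0.00029214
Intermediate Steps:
Function('v')(M, f) = Add(Rational(93, 49), Mul(14, Pow(M, -1), Pow(f, -1))) (Function('v')(M, f) = Add(Mul(14, Pow(Mul(f, M), -1)), Mul(-93, Pow(-49, -1))) = Add(Mul(14, Pow(Mul(M, f), -1)), Mul(-93, Rational(-1, 49))) = Add(Mul(14, Mul(Pow(M, -1), Pow(f, -1))), Rational(93, 49)) = Add(Mul(14, Pow(M, -1), Pow(f, -1)), Rational(93, 49)) = Add(Rational(93, 49), Mul(14, Pow(M, -1), Pow(f, -1))))
Mul(Function('v')(178, 229), Pow(6498, -1)) = Mul(Add(Rational(93, 49), Mul(14, Pow(178, -1), Pow(229, -1))), Pow(6498, -1)) = Mul(Add(Rational(93, 49), Mul(14, Rational(1, 178), Rational(1, 229))), Rational(1, 6498)) = Mul(Add(Rational(93, 49), Rational(7, 20381)), Rational(1, 6498)) = Mul(Rational(1895776, 998669), Rational(1, 6498)) = Rational(947888, 3244675581)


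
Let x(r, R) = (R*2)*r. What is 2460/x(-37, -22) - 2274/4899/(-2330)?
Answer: 1170157928/774295115 ≈ 1.5113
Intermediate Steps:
x(r, R) = 2*R*r (x(r, R) = (2*R)*r = 2*R*r)
2460/x(-37, -22) - 2274/4899/(-2330) = 2460/((2*(-22)*(-37))) - 2274/4899/(-2330) = 2460/1628 - 2274*1/4899*(-1/2330) = 2460*(1/1628) - 758/1633*(-1/2330) = 615/407 + 379/1902445 = 1170157928/774295115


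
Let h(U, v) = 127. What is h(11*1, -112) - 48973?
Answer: -48846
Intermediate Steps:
h(11*1, -112) - 48973 = 127 - 48973 = -48846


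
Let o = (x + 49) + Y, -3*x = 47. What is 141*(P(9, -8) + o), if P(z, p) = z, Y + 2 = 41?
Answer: 11468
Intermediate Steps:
x = -47/3 (x = -⅓*47 = -47/3 ≈ -15.667)
Y = 39 (Y = -2 + 41 = 39)
o = 217/3 (o = (-47/3 + 49) + 39 = 100/3 + 39 = 217/3 ≈ 72.333)
141*(P(9, -8) + o) = 141*(9 + 217/3) = 141*(244/3) = 11468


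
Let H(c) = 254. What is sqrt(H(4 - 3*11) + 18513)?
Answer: 7*sqrt(383) ≈ 136.99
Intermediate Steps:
sqrt(H(4 - 3*11) + 18513) = sqrt(254 + 18513) = sqrt(18767) = 7*sqrt(383)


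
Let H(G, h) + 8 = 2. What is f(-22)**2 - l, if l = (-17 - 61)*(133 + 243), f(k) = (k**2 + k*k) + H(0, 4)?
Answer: 954772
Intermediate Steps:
H(G, h) = -6 (H(G, h) = -8 + 2 = -6)
f(k) = -6 + 2*k**2 (f(k) = (k**2 + k*k) - 6 = (k**2 + k**2) - 6 = 2*k**2 - 6 = -6 + 2*k**2)
l = -29328 (l = -78*376 = -29328)
f(-22)**2 - l = (-6 + 2*(-22)**2)**2 - 1*(-29328) = (-6 + 2*484)**2 + 29328 = (-6 + 968)**2 + 29328 = 962**2 + 29328 = 925444 + 29328 = 954772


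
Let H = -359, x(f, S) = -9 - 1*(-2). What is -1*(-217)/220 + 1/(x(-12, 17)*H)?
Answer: 545541/552860 ≈ 0.98676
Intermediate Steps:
x(f, S) = -7 (x(f, S) = -9 + 2 = -7)
-1*(-217)/220 + 1/(x(-12, 17)*H) = -1*(-217)/220 + 1/(-7*(-359)) = 217*(1/220) - 1/7*(-1/359) = 217/220 + 1/2513 = 545541/552860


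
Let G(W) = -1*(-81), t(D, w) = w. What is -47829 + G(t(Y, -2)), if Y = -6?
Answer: -47748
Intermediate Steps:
G(W) = 81
-47829 + G(t(Y, -2)) = -47829 + 81 = -47748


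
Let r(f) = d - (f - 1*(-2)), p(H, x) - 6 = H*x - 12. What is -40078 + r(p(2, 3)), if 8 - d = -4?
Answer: -40068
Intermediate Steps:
d = 12 (d = 8 - 1*(-4) = 8 + 4 = 12)
p(H, x) = -6 + H*x (p(H, x) = 6 + (H*x - 12) = 6 + (-12 + H*x) = -6 + H*x)
r(f) = 10 - f (r(f) = 12 - (f - 1*(-2)) = 12 - (f + 2) = 12 - (2 + f) = 12 + (-2 - f) = 10 - f)
-40078 + r(p(2, 3)) = -40078 + (10 - (-6 + 2*3)) = -40078 + (10 - (-6 + 6)) = -40078 + (10 - 1*0) = -40078 + (10 + 0) = -40078 + 10 = -40068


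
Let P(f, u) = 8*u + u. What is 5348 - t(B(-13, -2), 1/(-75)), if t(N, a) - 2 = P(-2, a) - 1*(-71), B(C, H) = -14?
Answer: 131878/25 ≈ 5275.1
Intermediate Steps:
P(f, u) = 9*u
t(N, a) = 73 + 9*a (t(N, a) = 2 + (9*a - 1*(-71)) = 2 + (9*a + 71) = 2 + (71 + 9*a) = 73 + 9*a)
5348 - t(B(-13, -2), 1/(-75)) = 5348 - (73 + 9/(-75)) = 5348 - (73 + 9*(-1/75)) = 5348 - (73 - 3/25) = 5348 - 1*1822/25 = 5348 - 1822/25 = 131878/25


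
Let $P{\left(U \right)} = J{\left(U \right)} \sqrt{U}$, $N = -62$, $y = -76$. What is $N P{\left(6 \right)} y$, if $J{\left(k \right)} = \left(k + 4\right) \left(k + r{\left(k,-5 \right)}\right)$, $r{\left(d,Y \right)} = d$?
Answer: $565440 \sqrt{6} \approx 1.385 \cdot 10^{6}$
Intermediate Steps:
$J{\left(k \right)} = 2 k \left(4 + k\right)$ ($J{\left(k \right)} = \left(k + 4\right) \left(k + k\right) = \left(4 + k\right) 2 k = 2 k \left(4 + k\right)$)
$P{\left(U \right)} = 2 U^{\frac{3}{2}} \left(4 + U\right)$ ($P{\left(U \right)} = 2 U \left(4 + U\right) \sqrt{U} = 2 U^{\frac{3}{2}} \left(4 + U\right)$)
$N P{\left(6 \right)} y = - 62 \cdot 2 \cdot 6^{\frac{3}{2}} \left(4 + 6\right) \left(-76\right) = - 62 \cdot 2 \cdot 6 \sqrt{6} \cdot 10 \left(-76\right) = - 62 \cdot 120 \sqrt{6} \left(-76\right) = - 7440 \sqrt{6} \left(-76\right) = 565440 \sqrt{6}$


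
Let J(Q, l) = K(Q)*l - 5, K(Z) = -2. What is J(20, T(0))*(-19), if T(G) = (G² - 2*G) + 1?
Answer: 133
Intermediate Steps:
T(G) = 1 + G² - 2*G
J(Q, l) = -5 - 2*l (J(Q, l) = -2*l - 5 = -5 - 2*l)
J(20, T(0))*(-19) = (-5 - 2*(1 + 0² - 2*0))*(-19) = (-5 - 2*(1 + 0 + 0))*(-19) = (-5 - 2*1)*(-19) = (-5 - 2)*(-19) = -7*(-19) = 133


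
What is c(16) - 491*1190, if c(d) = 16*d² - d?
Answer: -580210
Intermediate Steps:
c(d) = -d + 16*d²
c(16) - 491*1190 = 16*(-1 + 16*16) - 491*1190 = 16*(-1 + 256) - 584290 = 16*255 - 584290 = 4080 - 584290 = -580210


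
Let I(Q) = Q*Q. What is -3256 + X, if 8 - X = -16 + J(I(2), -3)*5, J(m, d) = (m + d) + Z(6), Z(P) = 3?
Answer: -3252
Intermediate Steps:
I(Q) = Q²
J(m, d) = 3 + d + m (J(m, d) = (m + d) + 3 = (d + m) + 3 = 3 + d + m)
X = 4 (X = 8 - (-16 + (3 - 3 + 2²)*5) = 8 - (-16 + (3 - 3 + 4)*5) = 8 - (-16 + 4*5) = 8 - (-16 + 20) = 8 - 1*4 = 8 - 4 = 4)
-3256 + X = -3256 + 4 = -3252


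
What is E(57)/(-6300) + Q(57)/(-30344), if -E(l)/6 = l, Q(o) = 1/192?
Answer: 55347281/1019558400 ≈ 0.054286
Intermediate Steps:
Q(o) = 1/192
E(l) = -6*l
E(57)/(-6300) + Q(57)/(-30344) = -6*57/(-6300) + (1/192)/(-30344) = -342*(-1/6300) + (1/192)*(-1/30344) = 19/350 - 1/5826048 = 55347281/1019558400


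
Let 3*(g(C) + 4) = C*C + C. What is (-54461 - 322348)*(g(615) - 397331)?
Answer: 102135963495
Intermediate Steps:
g(C) = -4 + C/3 + C**2/3 (g(C) = -4 + (C*C + C)/3 = -4 + (C**2 + C)/3 = -4 + (C + C**2)/3 = -4 + (C/3 + C**2/3) = -4 + C/3 + C**2/3)
(-54461 - 322348)*(g(615) - 397331) = (-54461 - 322348)*((-4 + (1/3)*615 + (1/3)*615**2) - 397331) = -376809*((-4 + 205 + (1/3)*378225) - 397331) = -376809*((-4 + 205 + 126075) - 397331) = -376809*(126276 - 397331) = -376809*(-271055) = 102135963495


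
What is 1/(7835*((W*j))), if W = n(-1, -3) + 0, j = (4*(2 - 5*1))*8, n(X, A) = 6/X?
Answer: 1/4512960 ≈ 2.2158e-7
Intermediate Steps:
j = -96 (j = (4*(2 - 5))*8 = (4*(-3))*8 = -12*8 = -96)
W = -6 (W = 6/(-1) + 0 = 6*(-1) + 0 = -6 + 0 = -6)
1/(7835*((W*j))) = 1/(7835*((-6*(-96)))) = (1/7835)/576 = (1/7835)*(1/576) = 1/4512960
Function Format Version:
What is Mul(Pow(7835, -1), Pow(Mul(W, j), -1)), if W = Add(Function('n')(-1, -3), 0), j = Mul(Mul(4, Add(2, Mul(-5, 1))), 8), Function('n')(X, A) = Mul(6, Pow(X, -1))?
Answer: Rational(1, 4512960) ≈ 2.2158e-7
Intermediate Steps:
j = -96 (j = Mul(Mul(4, Add(2, -5)), 8) = Mul(Mul(4, -3), 8) = Mul(-12, 8) = -96)
W = -6 (W = Add(Mul(6, Pow(-1, -1)), 0) = Add(Mul(6, -1), 0) = Add(-6, 0) = -6)
Mul(Pow(7835, -1), Pow(Mul(W, j), -1)) = Mul(Pow(7835, -1), Pow(Mul(-6, -96), -1)) = Mul(Rational(1, 7835), Pow(576, -1)) = Mul(Rational(1, 7835), Rational(1, 576)) = Rational(1, 4512960)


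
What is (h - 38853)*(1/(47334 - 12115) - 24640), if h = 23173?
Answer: 13607043773120/35219 ≈ 3.8636e+8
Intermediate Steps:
(h - 38853)*(1/(47334 - 12115) - 24640) = (23173 - 38853)*(1/(47334 - 12115) - 24640) = -15680*(1/35219 - 24640) = -15680*(-867796159/35219) = 13607043773120/35219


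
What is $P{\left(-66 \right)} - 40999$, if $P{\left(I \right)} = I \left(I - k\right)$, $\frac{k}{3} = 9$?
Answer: $-34861$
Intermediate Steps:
$k = 27$ ($k = 3 \cdot 9 = 27$)
$P{\left(I \right)} = I \left(-27 + I\right)$ ($P{\left(I \right)} = I \left(I - 27\right) = I \left(-27 + I\right)$)
$P{\left(-66 \right)} - 40999 = - 66 \left(-27 - 66\right) - 40999 = \left(-66\right) \left(-93\right) - 40999 = 6138 - 40999 = -34861$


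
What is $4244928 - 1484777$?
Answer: $2760151$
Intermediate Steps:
$4244928 - 1484777 = 2760151$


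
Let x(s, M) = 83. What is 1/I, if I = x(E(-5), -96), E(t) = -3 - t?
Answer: 1/83 ≈ 0.012048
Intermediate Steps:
I = 83
1/I = 1/83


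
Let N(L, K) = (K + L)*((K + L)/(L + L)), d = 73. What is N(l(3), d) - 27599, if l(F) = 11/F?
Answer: -884317/33 ≈ -26798.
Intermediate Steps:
N(L, K) = (K + L)²/(2*L) (N(L, K) = (K + L)*((K + L)/((2*L))) = (K + L)*((K + L)*(1/(2*L))) = (K + L)*((K + L)/(2*L)) = (K + L)²/(2*L))
N(l(3), d) - 27599 = (73 + 11/3)²/(2*((11/3))) - 27599 = (73 + 11*(⅓))²/(2*((11*(⅓)))) - 27599 = (73 + 11/3)²/(2*(11/3)) - 27599 = (½)*(3/11)*(230/3)² - 27599 = (½)*(3/11)*(52900/9) - 27599 = 26450/33 - 27599 = -884317/33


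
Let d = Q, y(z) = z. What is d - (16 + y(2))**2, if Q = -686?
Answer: -1010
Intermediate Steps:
d = -686
d - (16 + y(2))**2 = -686 - (16 + 2)**2 = -686 - 1*18**2 = -686 - 1*324 = -686 - 324 = -1010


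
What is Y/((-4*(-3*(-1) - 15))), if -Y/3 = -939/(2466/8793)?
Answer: 917403/4384 ≈ 209.26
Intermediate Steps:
Y = 2752209/274 (Y = -(-2817)/(2466/8793) = -(-2817)/(2466*(1/8793)) = -(-2817)/274/977 = -(-2817)*977/274 = -3*(-917403/274) = 2752209/274 ≈ 10045.)
Y/((-4*(-3*(-1) - 15))) = 2752209/(274*((-4*(-3*(-1) - 15)))) = 2752209/(274*((-4*(3 - 15)))) = 2752209/(274*((-4*(-12)))) = (2752209/274)/48 = (2752209/274)*(1/48) = 917403/4384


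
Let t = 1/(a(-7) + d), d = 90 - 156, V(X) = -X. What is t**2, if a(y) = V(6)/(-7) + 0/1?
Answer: 49/207936 ≈ 0.00023565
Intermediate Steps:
a(y) = 6/7 (a(y) = -1*6/(-7) + 0/1 = -6*(-1/7) + 0*1 = 6/7 + 0 = 6/7)
d = -66
t = -7/456 (t = 1/(6/7 - 66) = 1/(-456/7) = -7/456 ≈ -0.015351)
t**2 = (-7/456)**2 = 49/207936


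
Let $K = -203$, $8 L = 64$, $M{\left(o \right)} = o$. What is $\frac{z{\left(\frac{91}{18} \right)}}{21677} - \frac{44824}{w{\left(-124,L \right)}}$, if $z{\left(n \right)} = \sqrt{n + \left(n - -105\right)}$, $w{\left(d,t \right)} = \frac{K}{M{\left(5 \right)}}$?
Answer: $\frac{224120}{203} + \frac{2 \sqrt{259}}{65031} \approx 1104.0$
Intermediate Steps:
$L = 8$ ($L = \frac{1}{8} \cdot 64 = 8$)
$w{\left(d,t \right)} = - \frac{203}{5}$
$z{\left(n \right)} = \sqrt{105 + 2 n}$ ($z{\left(n \right)} = \sqrt{n + \left(n + 105\right)} = \sqrt{n + \left(105 + n\right)} = \sqrt{105 + 2 n}$)
$\frac{z{\left(\frac{91}{18} \right)}}{21677} - \frac{44824}{w{\left(-124,L \right)}} = \frac{\sqrt{105 + 2 \cdot \frac{91}{18}}}{21677} - \frac{44824}{- \frac{203}{5}} = \sqrt{105 + 2 \cdot 91 \cdot \frac{1}{18}} \cdot \frac{1}{21677} - - \frac{224120}{203} = \sqrt{105 + 2 \cdot \frac{91}{18}} \cdot \frac{1}{21677} + \frac{224120}{203} = \sqrt{105 + \frac{91}{9}} \cdot \frac{1}{21677} + \frac{224120}{203} = \sqrt{\frac{1036}{9}} \cdot \frac{1}{21677} + \frac{224120}{203} = \frac{2 \sqrt{259}}{3} \cdot \frac{1}{21677} + \frac{224120}{203} = \frac{2 \sqrt{259}}{65031} + \frac{224120}{203} = \frac{224120}{203} + \frac{2 \sqrt{259}}{65031}$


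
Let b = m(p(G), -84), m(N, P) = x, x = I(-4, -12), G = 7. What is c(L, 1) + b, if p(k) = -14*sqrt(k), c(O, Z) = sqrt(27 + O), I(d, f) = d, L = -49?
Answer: -4 + I*sqrt(22) ≈ -4.0 + 4.6904*I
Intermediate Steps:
x = -4
m(N, P) = -4
b = -4
c(L, 1) + b = sqrt(27 - 49) - 4 = sqrt(-22) - 4 = I*sqrt(22) - 4 = -4 + I*sqrt(22)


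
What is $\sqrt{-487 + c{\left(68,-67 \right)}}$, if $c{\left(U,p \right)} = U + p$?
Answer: $9 i \sqrt{6} \approx 22.045 i$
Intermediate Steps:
$\sqrt{-487 + c{\left(68,-67 \right)}} = \sqrt{-487 + \left(68 - 67\right)} = \sqrt{-487 + 1} = \sqrt{-486} = 9 i \sqrt{6}$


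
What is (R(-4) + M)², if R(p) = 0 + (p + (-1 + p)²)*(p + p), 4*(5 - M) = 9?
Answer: 436921/16 ≈ 27308.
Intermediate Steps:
M = 11/4 (M = 5 - ¼*9 = 5 - 9/4 = 11/4 ≈ 2.7500)
R(p) = 2*p*(p + (-1 + p)²) (R(p) = 0 + (p + (-1 + p)²)*(2*p) = 0 + 2*p*(p + (-1 + p)²) = 2*p*(p + (-1 + p)²))
(R(-4) + M)² = (2*(-4)*(-4 + (-1 - 4)²) + 11/4)² = (2*(-4)*(-4 + (-5)²) + 11/4)² = (2*(-4)*(-4 + 25) + 11/4)² = (2*(-4)*21 + 11/4)² = (-168 + 11/4)² = (-661/4)² = 436921/16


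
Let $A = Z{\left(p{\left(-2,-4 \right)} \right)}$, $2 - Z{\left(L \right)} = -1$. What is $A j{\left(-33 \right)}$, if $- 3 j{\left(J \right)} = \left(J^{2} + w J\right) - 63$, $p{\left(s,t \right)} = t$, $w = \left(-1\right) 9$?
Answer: $-1323$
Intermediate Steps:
$w = -9$
$j{\left(J \right)} = 21 + 3 J - \frac{J^{2}}{3}$ ($j{\left(J \right)} = - \frac{\left(J^{2} - 9 J\right) - 63}{3} = - \frac{-63 + J^{2} - 9 J}{3} = 21 + 3 J - \frac{J^{2}}{3}$)
$Z{\left(L \right)} = 3$ ($Z{\left(L \right)} = 2 - -1 = 2 + 1 = 3$)
$A = 3$
$A j{\left(-33 \right)} = 3 \left(21 + 3 \left(-33\right) - \frac{\left(-33\right)^{2}}{3}\right) = 3 \left(21 - 99 - 363\right) = 3 \left(-441\right) = -1323$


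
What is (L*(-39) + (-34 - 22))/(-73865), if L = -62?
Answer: -2362/73865 ≈ -0.031977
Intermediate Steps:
(L*(-39) + (-34 - 22))/(-73865) = (-62*(-39) + (-34 - 22))/(-73865) = (2418 - 56)*(-1/73865) = 2362*(-1/73865) = -2362/73865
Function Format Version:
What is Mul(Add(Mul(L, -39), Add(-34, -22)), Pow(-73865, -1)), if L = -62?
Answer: Rational(-2362, 73865) ≈ -0.031977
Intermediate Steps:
Mul(Add(Mul(L, -39), Add(-34, -22)), Pow(-73865, -1)) = Mul(Add(Mul(-62, -39), Add(-34, -22)), Pow(-73865, -1)) = Mul(Add(2418, -56), Rational(-1, 73865)) = Mul(2362, Rational(-1, 73865)) = Rational(-2362, 73865)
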